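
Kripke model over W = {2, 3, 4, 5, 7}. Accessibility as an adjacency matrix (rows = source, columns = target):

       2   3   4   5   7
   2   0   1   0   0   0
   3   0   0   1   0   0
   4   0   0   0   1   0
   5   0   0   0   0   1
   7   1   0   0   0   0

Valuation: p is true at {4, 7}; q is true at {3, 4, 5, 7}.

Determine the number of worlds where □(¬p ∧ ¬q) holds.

2: successors {3}; ¬p ∧ ¬q there: 3:F. ✗
3: successors {4}; ¬p ∧ ¬q there: 4:F. ✗
4: successors {5}; ¬p ∧ ¬q there: 5:F. ✗
5: successors {7}; ¬p ∧ ¬q there: 7:F. ✗
7: successors {2}; ¬p ∧ ¬q there: 2:T. ✓
Satisfying worlds: {7}.

1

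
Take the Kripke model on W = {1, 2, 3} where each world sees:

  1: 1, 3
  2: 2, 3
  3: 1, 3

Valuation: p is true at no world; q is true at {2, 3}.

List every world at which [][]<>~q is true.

1: successors {1, 3}; []<>~q there: 1:T, 3:T. ✓
2: successors {2, 3}; []<>~q there: 2:F, 3:T. ✗
3: successors {1, 3}; []<>~q there: 1:T, 3:T. ✓

{1, 3}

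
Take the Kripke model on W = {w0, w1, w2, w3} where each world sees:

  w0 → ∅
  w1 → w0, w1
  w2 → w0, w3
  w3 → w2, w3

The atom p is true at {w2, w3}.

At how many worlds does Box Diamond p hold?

w0: no successors, so Box Diamond p holds vacuously. ✓
w1: successors {w0, w1}; Diamond p there: w0:F, w1:F. ✗
w2: successors {w0, w3}; Diamond p there: w0:F, w3:T. ✗
w3: successors {w2, w3}; Diamond p there: w2:T, w3:T. ✓
Satisfying worlds: {w0, w3}.

2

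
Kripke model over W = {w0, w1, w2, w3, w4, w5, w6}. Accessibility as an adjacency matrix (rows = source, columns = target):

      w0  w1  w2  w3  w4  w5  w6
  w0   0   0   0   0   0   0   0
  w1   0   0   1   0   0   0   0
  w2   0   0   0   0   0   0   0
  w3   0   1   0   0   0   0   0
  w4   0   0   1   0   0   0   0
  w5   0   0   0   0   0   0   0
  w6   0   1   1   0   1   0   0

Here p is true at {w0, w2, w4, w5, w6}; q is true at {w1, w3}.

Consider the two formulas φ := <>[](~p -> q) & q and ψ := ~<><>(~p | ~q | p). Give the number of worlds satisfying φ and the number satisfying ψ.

For <>[](~p -> q) & q:
w0: <>[](~p -> q) is F, q is F. ✗
w1: <>[](~p -> q) is T, q is T. ✓
w2: <>[](~p -> q) is F, q is F. ✗
w3: <>[](~p -> q) is T, q is T. ✓
w4: <>[](~p -> q) is T, q is F. ✗
w5: <>[](~p -> q) is F, q is F. ✗
w6: <>[](~p -> q) is T, q is F. ✗
— 2 worlds.
For ~<><>(~p | ~q | p):
w0: <><>(~p | ~q | p) is F. ✓
w1: <><>(~p | ~q | p) is F. ✓
w2: <><>(~p | ~q | p) is F. ✓
w3: <><>(~p | ~q | p) is T. ✗
w4: <><>(~p | ~q | p) is F. ✓
w5: <><>(~p | ~q | p) is F. ✓
w6: <><>(~p | ~q | p) is T. ✗
— 5 worlds.

2 and 5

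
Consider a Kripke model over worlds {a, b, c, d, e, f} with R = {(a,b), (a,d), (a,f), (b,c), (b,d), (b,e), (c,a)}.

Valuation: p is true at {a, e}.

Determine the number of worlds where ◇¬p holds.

a: successors {b, d, f}; ¬p there: b:T, d:T, f:T. ✓
b: successors {c, d, e}; ¬p there: c:T, d:T, e:F. ✓
c: successors {a}; ¬p there: a:F. ✗
d: no successors, so ◇¬p fails. ✗
e: no successors, so ◇¬p fails. ✗
f: no successors, so ◇¬p fails. ✗
Satisfying worlds: {a, b}.

2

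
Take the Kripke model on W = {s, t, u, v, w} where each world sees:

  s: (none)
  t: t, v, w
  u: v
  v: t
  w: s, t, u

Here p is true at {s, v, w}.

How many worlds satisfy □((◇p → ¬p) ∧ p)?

2

s: no successors, so □((◇p → ¬p) ∧ p) holds vacuously. ✓
t: successors {t, v, w}; (◇p → ¬p) ∧ p there: t:F, v:T, w:F. ✗
u: successors {v}; (◇p → ¬p) ∧ p there: v:T. ✓
v: successors {t}; (◇p → ¬p) ∧ p there: t:F. ✗
w: successors {s, t, u}; (◇p → ¬p) ∧ p there: s:T, t:F, u:F. ✗
Satisfying worlds: {s, u}.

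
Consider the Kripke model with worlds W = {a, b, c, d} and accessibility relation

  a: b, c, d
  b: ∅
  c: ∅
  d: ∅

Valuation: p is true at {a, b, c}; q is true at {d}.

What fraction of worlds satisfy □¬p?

a: successors {b, c, d}; ¬p there: b:F, c:F, d:T. ✗
b: no successors, so □¬p holds vacuously. ✓
c: no successors, so □¬p holds vacuously. ✓
d: no successors, so □¬p holds vacuously. ✓
That's 3 of 4 worlds, so 3/4.

3/4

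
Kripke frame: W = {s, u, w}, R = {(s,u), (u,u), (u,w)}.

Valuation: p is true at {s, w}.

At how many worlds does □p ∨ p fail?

s: □p is F, p is T. ✓
u: □p is F, p is F. ✗
w: □p is T, p is T. ✓
Satisfying worlds: {s, w}.
So □p ∨ p fails at the other 1 world.

1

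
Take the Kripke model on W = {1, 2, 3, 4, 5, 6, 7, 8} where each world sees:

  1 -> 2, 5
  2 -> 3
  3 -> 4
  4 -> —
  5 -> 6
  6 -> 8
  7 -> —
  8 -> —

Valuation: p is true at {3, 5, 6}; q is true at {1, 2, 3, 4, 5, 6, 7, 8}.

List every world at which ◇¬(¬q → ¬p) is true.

1: successors {2, 5}; ¬(¬q → ¬p) there: 2:F, 5:F. ✗
2: successors {3}; ¬(¬q → ¬p) there: 3:F. ✗
3: successors {4}; ¬(¬q → ¬p) there: 4:F. ✗
4: no successors, so ◇¬(¬q → ¬p) fails. ✗
5: successors {6}; ¬(¬q → ¬p) there: 6:F. ✗
6: successors {8}; ¬(¬q → ¬p) there: 8:F. ✗
7: no successors, so ◇¬(¬q → ¬p) fails. ✗
8: no successors, so ◇¬(¬q → ¬p) fails. ✗

∅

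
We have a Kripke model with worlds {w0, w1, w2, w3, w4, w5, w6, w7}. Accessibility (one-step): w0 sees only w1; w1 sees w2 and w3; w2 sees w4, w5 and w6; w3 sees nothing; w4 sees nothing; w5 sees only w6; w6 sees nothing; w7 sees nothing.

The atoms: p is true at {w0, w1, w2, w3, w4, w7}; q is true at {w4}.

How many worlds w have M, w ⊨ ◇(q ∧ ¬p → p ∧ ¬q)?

w0: successors {w1}; q ∧ ¬p → p ∧ ¬q there: w1:T. ✓
w1: successors {w2, w3}; q ∧ ¬p → p ∧ ¬q there: w2:T, w3:T. ✓
w2: successors {w4, w5, w6}; q ∧ ¬p → p ∧ ¬q there: w4:T, w5:T, w6:T. ✓
w3: no successors, so ◇(q ∧ ¬p → p ∧ ¬q) fails. ✗
w4: no successors, so ◇(q ∧ ¬p → p ∧ ¬q) fails. ✗
w5: successors {w6}; q ∧ ¬p → p ∧ ¬q there: w6:T. ✓
w6: no successors, so ◇(q ∧ ¬p → p ∧ ¬q) fails. ✗
w7: no successors, so ◇(q ∧ ¬p → p ∧ ¬q) fails. ✗
Satisfying worlds: {w0, w1, w2, w5}.

4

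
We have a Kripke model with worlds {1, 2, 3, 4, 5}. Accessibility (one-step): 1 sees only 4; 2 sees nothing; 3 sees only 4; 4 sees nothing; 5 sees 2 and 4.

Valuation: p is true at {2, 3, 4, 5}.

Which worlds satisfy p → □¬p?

{1, 2, 4}

1: p is F, □¬p is F. ✓
2: p is T, □¬p is T. ✓
3: p is T, □¬p is F. ✗
4: p is T, □¬p is T. ✓
5: p is T, □¬p is F. ✗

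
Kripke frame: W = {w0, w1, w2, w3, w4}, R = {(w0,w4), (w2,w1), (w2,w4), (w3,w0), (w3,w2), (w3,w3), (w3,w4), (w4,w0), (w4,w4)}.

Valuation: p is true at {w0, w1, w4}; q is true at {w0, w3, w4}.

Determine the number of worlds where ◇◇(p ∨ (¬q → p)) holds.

w0: successors {w4}; ◇(p ∨ (¬q → p)) there: w4:T. ✓
w1: no successors, so ◇◇(p ∨ (¬q → p)) fails. ✗
w2: successors {w1, w4}; ◇(p ∨ (¬q → p)) there: w1:F, w4:T. ✓
w3: successors {w0, w2, w3, w4}; ◇(p ∨ (¬q → p)) there: w0:T, w2:T, w3:T, w4:T. ✓
w4: successors {w0, w4}; ◇(p ∨ (¬q → p)) there: w0:T, w4:T. ✓
Satisfying worlds: {w0, w2, w3, w4}.

4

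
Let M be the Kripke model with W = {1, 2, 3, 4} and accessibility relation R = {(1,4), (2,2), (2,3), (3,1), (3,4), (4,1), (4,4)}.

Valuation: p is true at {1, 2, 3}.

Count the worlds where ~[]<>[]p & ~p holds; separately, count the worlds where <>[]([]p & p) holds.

1 and 0

For ~[]<>[]p & ~p:
1: ~[]<>[]p is T, ~p is F. ✗
2: ~[]<>[]p is T, ~p is F. ✗
3: ~[]<>[]p is T, ~p is F. ✗
4: ~[]<>[]p is T, ~p is T. ✓
— 1 world.
For <>[]([]p & p):
1: successors {4}; []([]p & p) there: 4:F. ✗
2: successors {2, 3}; []([]p & p) there: 2:F, 3:F. ✗
3: successors {1, 4}; []([]p & p) there: 1:F, 4:F. ✗
4: successors {1, 4}; []([]p & p) there: 1:F, 4:F. ✗
— 0 worlds.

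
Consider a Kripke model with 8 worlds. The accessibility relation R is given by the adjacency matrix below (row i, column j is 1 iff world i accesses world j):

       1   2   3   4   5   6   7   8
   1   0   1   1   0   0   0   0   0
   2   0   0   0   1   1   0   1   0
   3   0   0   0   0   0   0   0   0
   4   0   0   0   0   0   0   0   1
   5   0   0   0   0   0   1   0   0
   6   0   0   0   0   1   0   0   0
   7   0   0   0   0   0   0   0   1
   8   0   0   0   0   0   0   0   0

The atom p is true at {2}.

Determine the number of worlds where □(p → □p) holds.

1: successors {2, 3}; p → □p there: 2:F, 3:T. ✗
2: successors {4, 5, 7}; p → □p there: 4:T, 5:T, 7:T. ✓
3: no successors, so □(p → □p) holds vacuously. ✓
4: successors {8}; p → □p there: 8:T. ✓
5: successors {6}; p → □p there: 6:T. ✓
6: successors {5}; p → □p there: 5:T. ✓
7: successors {8}; p → □p there: 8:T. ✓
8: no successors, so □(p → □p) holds vacuously. ✓
Satisfying worlds: {2, 3, 4, 5, 6, 7, 8}.

7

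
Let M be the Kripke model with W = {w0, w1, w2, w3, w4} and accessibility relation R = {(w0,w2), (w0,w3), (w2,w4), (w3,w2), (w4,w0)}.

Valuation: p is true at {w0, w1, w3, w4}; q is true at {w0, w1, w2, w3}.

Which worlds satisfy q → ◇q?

{w0, w3, w4}

w0: q is T, ◇q is T. ✓
w1: q is T, ◇q is F. ✗
w2: q is T, ◇q is F. ✗
w3: q is T, ◇q is T. ✓
w4: q is F, ◇q is T. ✓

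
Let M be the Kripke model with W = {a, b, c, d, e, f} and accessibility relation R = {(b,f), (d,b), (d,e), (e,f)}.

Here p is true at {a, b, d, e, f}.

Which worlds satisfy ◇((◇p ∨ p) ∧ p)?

a: no successors, so ◇((◇p ∨ p) ∧ p) fails. ✗
b: successors {f}; (◇p ∨ p) ∧ p there: f:T. ✓
c: no successors, so ◇((◇p ∨ p) ∧ p) fails. ✗
d: successors {b, e}; (◇p ∨ p) ∧ p there: b:T, e:T. ✓
e: successors {f}; (◇p ∨ p) ∧ p there: f:T. ✓
f: no successors, so ◇((◇p ∨ p) ∧ p) fails. ✗

{b, d, e}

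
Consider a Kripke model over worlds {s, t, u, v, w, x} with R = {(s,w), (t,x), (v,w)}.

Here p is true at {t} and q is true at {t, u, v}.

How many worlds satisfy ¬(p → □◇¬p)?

1

s: p → □◇¬p is T. ✗
t: p → □◇¬p is F. ✓
u: p → □◇¬p is T. ✗
v: p → □◇¬p is T. ✗
w: p → □◇¬p is T. ✗
x: p → □◇¬p is T. ✗
Satisfying worlds: {t}.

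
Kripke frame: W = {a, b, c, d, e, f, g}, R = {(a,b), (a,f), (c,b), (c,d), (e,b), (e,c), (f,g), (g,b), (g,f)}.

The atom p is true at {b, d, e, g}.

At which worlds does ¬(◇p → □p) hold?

a: ◇p → □p is F. ✓
b: ◇p → □p is T. ✗
c: ◇p → □p is T. ✗
d: ◇p → □p is T. ✗
e: ◇p → □p is F. ✓
f: ◇p → □p is T. ✗
g: ◇p → □p is F. ✓

{a, e, g}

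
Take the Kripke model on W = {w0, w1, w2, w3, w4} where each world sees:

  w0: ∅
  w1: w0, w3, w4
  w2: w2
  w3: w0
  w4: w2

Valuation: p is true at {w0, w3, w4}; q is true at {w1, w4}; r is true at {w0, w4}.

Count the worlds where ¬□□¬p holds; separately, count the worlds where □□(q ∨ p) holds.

For ¬□□¬p:
w0: □□¬p is T. ✗
w1: □□¬p is F. ✓
w2: □□¬p is T. ✗
w3: □□¬p is T. ✗
w4: □□¬p is T. ✗
— 1 world.
For □□(q ∨ p):
w0: no successors, so □□(q ∨ p) holds vacuously. ✓
w1: successors {w0, w3, w4}; □(q ∨ p) there: w0:T, w3:T, w4:F. ✗
w2: successors {w2}; □(q ∨ p) there: w2:F. ✗
w3: successors {w0}; □(q ∨ p) there: w0:T. ✓
w4: successors {w2}; □(q ∨ p) there: w2:F. ✗
— 2 worlds.

1 and 2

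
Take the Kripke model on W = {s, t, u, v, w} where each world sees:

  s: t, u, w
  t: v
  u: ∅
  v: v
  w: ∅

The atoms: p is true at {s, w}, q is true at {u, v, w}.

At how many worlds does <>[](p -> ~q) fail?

2

s: successors {t, u, w}; [](p -> ~q) there: t:T, u:T, w:T. ✓
t: successors {v}; [](p -> ~q) there: v:T. ✓
u: no successors, so <>[](p -> ~q) fails. ✗
v: successors {v}; [](p -> ~q) there: v:T. ✓
w: no successors, so <>[](p -> ~q) fails. ✗
Satisfying worlds: {s, t, v}.
So <>[](p -> ~q) fails at the other 2 worlds.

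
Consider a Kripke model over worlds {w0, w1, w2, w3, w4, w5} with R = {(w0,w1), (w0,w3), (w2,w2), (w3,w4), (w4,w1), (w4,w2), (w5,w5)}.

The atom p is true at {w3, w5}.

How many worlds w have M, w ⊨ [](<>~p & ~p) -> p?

w0: [](<>~p & ~p) is F, p is F. ✓
w1: [](<>~p & ~p) is T, p is F. ✗
w2: [](<>~p & ~p) is T, p is F. ✗
w3: [](<>~p & ~p) is T, p is T. ✓
w4: [](<>~p & ~p) is F, p is F. ✓
w5: [](<>~p & ~p) is F, p is T. ✓
Satisfying worlds: {w0, w3, w4, w5}.

4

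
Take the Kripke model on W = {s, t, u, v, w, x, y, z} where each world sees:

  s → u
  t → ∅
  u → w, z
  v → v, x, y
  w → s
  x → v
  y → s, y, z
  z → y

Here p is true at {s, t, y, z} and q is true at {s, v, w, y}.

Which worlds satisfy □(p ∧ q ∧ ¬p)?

{t}

s: successors {u}; p ∧ q ∧ ¬p there: u:F. ✗
t: no successors, so □(p ∧ q ∧ ¬p) holds vacuously. ✓
u: successors {w, z}; p ∧ q ∧ ¬p there: w:F, z:F. ✗
v: successors {v, x, y}; p ∧ q ∧ ¬p there: v:F, x:F, y:F. ✗
w: successors {s}; p ∧ q ∧ ¬p there: s:F. ✗
x: successors {v}; p ∧ q ∧ ¬p there: v:F. ✗
y: successors {s, y, z}; p ∧ q ∧ ¬p there: s:F, y:F, z:F. ✗
z: successors {y}; p ∧ q ∧ ¬p there: y:F. ✗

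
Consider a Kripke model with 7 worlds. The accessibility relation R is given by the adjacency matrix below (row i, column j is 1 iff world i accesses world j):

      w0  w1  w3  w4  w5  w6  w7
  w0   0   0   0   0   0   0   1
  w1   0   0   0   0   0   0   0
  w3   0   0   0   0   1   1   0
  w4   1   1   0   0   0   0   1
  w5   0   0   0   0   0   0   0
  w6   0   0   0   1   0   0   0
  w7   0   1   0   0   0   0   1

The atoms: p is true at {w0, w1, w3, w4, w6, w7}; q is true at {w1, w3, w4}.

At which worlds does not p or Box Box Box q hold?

{w1, w5}

w0: not p is F, Box Box Box q is F. ✗
w1: not p is F, Box Box Box q is T. ✓
w3: not p is F, Box Box Box q is F. ✗
w4: not p is F, Box Box Box q is F. ✗
w5: not p is T, Box Box Box q is T. ✓
w6: not p is F, Box Box Box q is F. ✗
w7: not p is F, Box Box Box q is F. ✗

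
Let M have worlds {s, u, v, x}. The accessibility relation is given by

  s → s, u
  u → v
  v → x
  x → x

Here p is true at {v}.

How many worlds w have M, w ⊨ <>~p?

3

s: successors {s, u}; ~p there: s:T, u:T. ✓
u: successors {v}; ~p there: v:F. ✗
v: successors {x}; ~p there: x:T. ✓
x: successors {x}; ~p there: x:T. ✓
Satisfying worlds: {s, v, x}.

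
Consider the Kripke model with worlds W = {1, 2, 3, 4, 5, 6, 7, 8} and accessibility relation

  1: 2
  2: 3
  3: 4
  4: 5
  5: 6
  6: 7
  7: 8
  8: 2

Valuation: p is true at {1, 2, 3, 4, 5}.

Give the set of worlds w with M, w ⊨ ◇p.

1: successors {2}; p there: 2:T. ✓
2: successors {3}; p there: 3:T. ✓
3: successors {4}; p there: 4:T. ✓
4: successors {5}; p there: 5:T. ✓
5: successors {6}; p there: 6:F. ✗
6: successors {7}; p there: 7:F. ✗
7: successors {8}; p there: 8:F. ✗
8: successors {2}; p there: 2:T. ✓

{1, 2, 3, 4, 8}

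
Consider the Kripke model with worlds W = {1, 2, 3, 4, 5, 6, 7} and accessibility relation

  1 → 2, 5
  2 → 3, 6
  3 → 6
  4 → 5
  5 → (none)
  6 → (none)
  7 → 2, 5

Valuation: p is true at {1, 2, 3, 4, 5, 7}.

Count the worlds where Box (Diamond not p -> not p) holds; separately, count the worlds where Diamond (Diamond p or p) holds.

4 and 4

For Box (Diamond not p -> not p):
1: successors {2, 5}; Diamond not p -> not p there: 2:F, 5:T. ✗
2: successors {3, 6}; Diamond not p -> not p there: 3:F, 6:T. ✗
3: successors {6}; Diamond not p -> not p there: 6:T. ✓
4: successors {5}; Diamond not p -> not p there: 5:T. ✓
5: no successors, so Box (Diamond not p -> not p) holds vacuously. ✓
6: no successors, so Box (Diamond not p -> not p) holds vacuously. ✓
7: successors {2, 5}; Diamond not p -> not p there: 2:F, 5:T. ✗
— 4 worlds.
For Diamond (Diamond p or p):
1: successors {2, 5}; Diamond p or p there: 2:T, 5:T. ✓
2: successors {3, 6}; Diamond p or p there: 3:T, 6:F. ✓
3: successors {6}; Diamond p or p there: 6:F. ✗
4: successors {5}; Diamond p or p there: 5:T. ✓
5: no successors, so Diamond (Diamond p or p) fails. ✗
6: no successors, so Diamond (Diamond p or p) fails. ✗
7: successors {2, 5}; Diamond p or p there: 2:T, 5:T. ✓
— 4 worlds.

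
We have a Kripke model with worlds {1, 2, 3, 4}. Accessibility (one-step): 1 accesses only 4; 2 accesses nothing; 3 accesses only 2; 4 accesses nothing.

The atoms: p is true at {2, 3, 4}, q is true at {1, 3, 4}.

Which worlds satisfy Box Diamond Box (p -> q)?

{2, 4}

1: successors {4}; Diamond Box (p -> q) there: 4:F. ✗
2: no successors, so Box Diamond Box (p -> q) holds vacuously. ✓
3: successors {2}; Diamond Box (p -> q) there: 2:F. ✗
4: no successors, so Box Diamond Box (p -> q) holds vacuously. ✓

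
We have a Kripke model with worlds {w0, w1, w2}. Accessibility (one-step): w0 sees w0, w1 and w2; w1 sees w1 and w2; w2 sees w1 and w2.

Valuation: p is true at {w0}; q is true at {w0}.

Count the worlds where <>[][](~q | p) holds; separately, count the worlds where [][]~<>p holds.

3 and 2

For <>[][](~q | p):
w0: successors {w0, w1, w2}; [][](~q | p) there: w0:T, w1:T, w2:T. ✓
w1: successors {w1, w2}; [][](~q | p) there: w1:T, w2:T. ✓
w2: successors {w1, w2}; [][](~q | p) there: w1:T, w2:T. ✓
— 3 worlds.
For [][]~<>p:
w0: successors {w0, w1, w2}; []~<>p there: w0:F, w1:T, w2:T. ✗
w1: successors {w1, w2}; []~<>p there: w1:T, w2:T. ✓
w2: successors {w1, w2}; []~<>p there: w1:T, w2:T. ✓
— 2 worlds.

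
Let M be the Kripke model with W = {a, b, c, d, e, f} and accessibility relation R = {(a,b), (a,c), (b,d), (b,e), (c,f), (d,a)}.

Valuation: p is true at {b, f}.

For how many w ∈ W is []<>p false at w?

a: successors {b, c}; <>p there: b:F, c:T. ✗
b: successors {d, e}; <>p there: d:F, e:F. ✗
c: successors {f}; <>p there: f:F. ✗
d: successors {a}; <>p there: a:T. ✓
e: no successors, so []<>p holds vacuously. ✓
f: no successors, so []<>p holds vacuously. ✓
Satisfying worlds: {d, e, f}.
So []<>p fails at the other 3 worlds.

3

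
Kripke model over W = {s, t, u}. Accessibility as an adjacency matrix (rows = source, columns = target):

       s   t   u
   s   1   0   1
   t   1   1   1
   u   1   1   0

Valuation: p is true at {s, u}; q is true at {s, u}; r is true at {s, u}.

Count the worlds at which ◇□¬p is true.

0

s: successors {s, u}; □¬p there: s:F, u:F. ✗
t: successors {s, t, u}; □¬p there: s:F, t:F, u:F. ✗
u: successors {s, t}; □¬p there: s:F, t:F. ✗
Satisfying worlds: ∅.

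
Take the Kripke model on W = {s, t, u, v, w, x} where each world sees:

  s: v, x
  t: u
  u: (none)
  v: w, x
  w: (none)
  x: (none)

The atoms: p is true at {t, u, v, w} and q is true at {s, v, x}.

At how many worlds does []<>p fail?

3

s: successors {v, x}; <>p there: v:T, x:F. ✗
t: successors {u}; <>p there: u:F. ✗
u: no successors, so []<>p holds vacuously. ✓
v: successors {w, x}; <>p there: w:F, x:F. ✗
w: no successors, so []<>p holds vacuously. ✓
x: no successors, so []<>p holds vacuously. ✓
Satisfying worlds: {u, w, x}.
So []<>p fails at the other 3 worlds.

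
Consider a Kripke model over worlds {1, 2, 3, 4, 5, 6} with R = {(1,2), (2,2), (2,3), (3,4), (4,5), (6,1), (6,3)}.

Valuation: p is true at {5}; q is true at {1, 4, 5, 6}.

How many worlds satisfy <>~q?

3

1: successors {2}; ~q there: 2:T. ✓
2: successors {2, 3}; ~q there: 2:T, 3:T. ✓
3: successors {4}; ~q there: 4:F. ✗
4: successors {5}; ~q there: 5:F. ✗
5: no successors, so <>~q fails. ✗
6: successors {1, 3}; ~q there: 1:F, 3:T. ✓
Satisfying worlds: {1, 2, 6}.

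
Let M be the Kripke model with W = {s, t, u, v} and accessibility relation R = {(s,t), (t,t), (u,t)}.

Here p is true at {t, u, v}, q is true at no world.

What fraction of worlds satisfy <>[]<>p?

s: successors {t}; []<>p there: t:T. ✓
t: successors {t}; []<>p there: t:T. ✓
u: successors {t}; []<>p there: t:T. ✓
v: no successors, so <>[]<>p fails. ✗
That's 3 of 4 worlds, so 3/4.

3/4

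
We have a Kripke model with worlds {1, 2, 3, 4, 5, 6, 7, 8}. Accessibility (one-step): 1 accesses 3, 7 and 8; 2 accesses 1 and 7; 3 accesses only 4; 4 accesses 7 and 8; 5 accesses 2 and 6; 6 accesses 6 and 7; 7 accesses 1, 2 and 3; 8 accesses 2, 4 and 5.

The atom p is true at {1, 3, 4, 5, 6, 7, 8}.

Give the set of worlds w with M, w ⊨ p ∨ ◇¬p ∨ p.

{1, 3, 4, 5, 6, 7, 8}

1: p ∨ ◇¬p is T, p is T. ✓
2: p ∨ ◇¬p is F, p is F. ✗
3: p ∨ ◇¬p is T, p is T. ✓
4: p ∨ ◇¬p is T, p is T. ✓
5: p ∨ ◇¬p is T, p is T. ✓
6: p ∨ ◇¬p is T, p is T. ✓
7: p ∨ ◇¬p is T, p is T. ✓
8: p ∨ ◇¬p is T, p is T. ✓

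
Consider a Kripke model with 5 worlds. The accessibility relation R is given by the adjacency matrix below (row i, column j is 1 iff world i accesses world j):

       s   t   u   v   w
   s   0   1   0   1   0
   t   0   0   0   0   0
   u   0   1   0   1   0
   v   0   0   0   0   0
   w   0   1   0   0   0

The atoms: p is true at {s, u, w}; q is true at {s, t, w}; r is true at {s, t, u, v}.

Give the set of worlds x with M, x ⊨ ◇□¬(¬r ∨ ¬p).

{s, u, w}

s: successors {t, v}; □¬(¬r ∨ ¬p) there: t:T, v:T. ✓
t: no successors, so ◇□¬(¬r ∨ ¬p) fails. ✗
u: successors {t, v}; □¬(¬r ∨ ¬p) there: t:T, v:T. ✓
v: no successors, so ◇□¬(¬r ∨ ¬p) fails. ✗
w: successors {t}; □¬(¬r ∨ ¬p) there: t:T. ✓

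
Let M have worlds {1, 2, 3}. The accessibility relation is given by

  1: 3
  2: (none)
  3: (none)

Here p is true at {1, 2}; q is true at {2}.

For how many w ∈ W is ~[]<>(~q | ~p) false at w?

2

1: []<>(~q | ~p) is F. ✓
2: []<>(~q | ~p) is T. ✗
3: []<>(~q | ~p) is T. ✗
Satisfying worlds: {1}.
So ~[]<>(~q | ~p) fails at the other 2 worlds.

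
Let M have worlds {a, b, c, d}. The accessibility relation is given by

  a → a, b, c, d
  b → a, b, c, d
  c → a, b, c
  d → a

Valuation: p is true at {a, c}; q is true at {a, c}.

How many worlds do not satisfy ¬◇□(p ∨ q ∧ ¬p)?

2

a: ◇□(p ∨ q ∧ ¬p) is T. ✗
b: ◇□(p ∨ q ∧ ¬p) is T. ✗
c: ◇□(p ∨ q ∧ ¬p) is F. ✓
d: ◇□(p ∨ q ∧ ¬p) is F. ✓
Satisfying worlds: {c, d}.
So ¬◇□(p ∨ q ∧ ¬p) fails at the other 2 worlds.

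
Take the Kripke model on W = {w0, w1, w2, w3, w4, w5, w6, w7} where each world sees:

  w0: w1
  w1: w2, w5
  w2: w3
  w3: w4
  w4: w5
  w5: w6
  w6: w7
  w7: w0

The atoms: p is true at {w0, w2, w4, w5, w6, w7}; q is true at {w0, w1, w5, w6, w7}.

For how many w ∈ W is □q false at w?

3

w0: successors {w1}; q there: w1:T. ✓
w1: successors {w2, w5}; q there: w2:F, w5:T. ✗
w2: successors {w3}; q there: w3:F. ✗
w3: successors {w4}; q there: w4:F. ✗
w4: successors {w5}; q there: w5:T. ✓
w5: successors {w6}; q there: w6:T. ✓
w6: successors {w7}; q there: w7:T. ✓
w7: successors {w0}; q there: w0:T. ✓
Satisfying worlds: {w0, w4, w5, w6, w7}.
So □q fails at the other 3 worlds.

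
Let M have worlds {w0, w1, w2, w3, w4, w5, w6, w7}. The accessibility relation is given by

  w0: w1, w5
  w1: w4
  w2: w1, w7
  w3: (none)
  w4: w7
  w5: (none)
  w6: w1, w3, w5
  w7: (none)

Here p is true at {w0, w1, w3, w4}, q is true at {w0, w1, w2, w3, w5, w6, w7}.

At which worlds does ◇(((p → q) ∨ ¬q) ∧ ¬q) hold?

{w1}

w0: successors {w1, w5}; ((p → q) ∨ ¬q) ∧ ¬q there: w1:F, w5:F. ✗
w1: successors {w4}; ((p → q) ∨ ¬q) ∧ ¬q there: w4:T. ✓
w2: successors {w1, w7}; ((p → q) ∨ ¬q) ∧ ¬q there: w1:F, w7:F. ✗
w3: no successors, so ◇(((p → q) ∨ ¬q) ∧ ¬q) fails. ✗
w4: successors {w7}; ((p → q) ∨ ¬q) ∧ ¬q there: w7:F. ✗
w5: no successors, so ◇(((p → q) ∨ ¬q) ∧ ¬q) fails. ✗
w6: successors {w1, w3, w5}; ((p → q) ∨ ¬q) ∧ ¬q there: w1:F, w3:F, w5:F. ✗
w7: no successors, so ◇(((p → q) ∨ ¬q) ∧ ¬q) fails. ✗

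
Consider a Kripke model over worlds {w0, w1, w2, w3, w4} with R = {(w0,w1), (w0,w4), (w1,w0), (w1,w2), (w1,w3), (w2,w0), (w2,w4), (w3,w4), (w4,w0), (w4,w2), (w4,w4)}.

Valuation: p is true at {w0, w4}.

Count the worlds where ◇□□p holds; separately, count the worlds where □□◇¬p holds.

0 and 1

For ◇□□p:
w0: successors {w1, w4}; □□p there: w1:F, w4:F. ✗
w1: successors {w0, w2, w3}; □□p there: w0:F, w2:F, w3:F. ✗
w2: successors {w0, w4}; □□p there: w0:F, w4:F. ✗
w3: successors {w4}; □□p there: w4:F. ✗
w4: successors {w0, w2, w4}; □□p there: w0:F, w2:F, w4:F. ✗
— 0 worlds.
For □□◇¬p:
w0: successors {w1, w4}; □◇¬p there: w1:F, w4:F. ✗
w1: successors {w0, w2, w3}; □◇¬p there: w0:T, w2:T, w3:T. ✓
w2: successors {w0, w4}; □◇¬p there: w0:T, w4:F. ✗
w3: successors {w4}; □◇¬p there: w4:F. ✗
w4: successors {w0, w2, w4}; □◇¬p there: w0:T, w2:T, w4:F. ✗
— 1 world.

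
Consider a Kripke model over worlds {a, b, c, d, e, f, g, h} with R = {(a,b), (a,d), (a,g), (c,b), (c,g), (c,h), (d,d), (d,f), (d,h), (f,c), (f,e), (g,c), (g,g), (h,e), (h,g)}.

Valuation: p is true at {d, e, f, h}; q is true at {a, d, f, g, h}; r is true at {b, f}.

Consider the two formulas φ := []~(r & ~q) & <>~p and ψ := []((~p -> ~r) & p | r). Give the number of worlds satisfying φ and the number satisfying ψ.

For []~(r & ~q) & <>~p:
a: []~(r & ~q) is F, <>~p is T. ✗
b: []~(r & ~q) is T, <>~p is F. ✗
c: []~(r & ~q) is F, <>~p is T. ✗
d: []~(r & ~q) is T, <>~p is F. ✗
e: []~(r & ~q) is T, <>~p is F. ✗
f: []~(r & ~q) is T, <>~p is T. ✓
g: []~(r & ~q) is T, <>~p is T. ✓
h: []~(r & ~q) is T, <>~p is T. ✓
— 3 worlds.
For []((~p -> ~r) & p | r):
a: successors {b, d, g}; (~p -> ~r) & p | r there: b:T, d:T, g:F. ✗
b: no successors, so []((~p -> ~r) & p | r) holds vacuously. ✓
c: successors {b, g, h}; (~p -> ~r) & p | r there: b:T, g:F, h:T. ✗
d: successors {d, f, h}; (~p -> ~r) & p | r there: d:T, f:T, h:T. ✓
e: no successors, so []((~p -> ~r) & p | r) holds vacuously. ✓
f: successors {c, e}; (~p -> ~r) & p | r there: c:F, e:T. ✗
g: successors {c, g}; (~p -> ~r) & p | r there: c:F, g:F. ✗
h: successors {e, g}; (~p -> ~r) & p | r there: e:T, g:F. ✗
— 3 worlds.

3 and 3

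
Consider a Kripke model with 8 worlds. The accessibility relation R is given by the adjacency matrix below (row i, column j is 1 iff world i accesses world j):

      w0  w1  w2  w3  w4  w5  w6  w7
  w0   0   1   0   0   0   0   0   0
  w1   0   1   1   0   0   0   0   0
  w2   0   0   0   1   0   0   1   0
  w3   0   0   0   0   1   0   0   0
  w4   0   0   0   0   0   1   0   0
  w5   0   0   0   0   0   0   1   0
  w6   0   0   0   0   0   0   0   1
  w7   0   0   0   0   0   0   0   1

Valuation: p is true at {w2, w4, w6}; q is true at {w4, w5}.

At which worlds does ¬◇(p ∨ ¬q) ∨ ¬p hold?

{w0, w1, w3, w4, w5, w7}

w0: ¬◇(p ∨ ¬q) is F, ¬p is T. ✓
w1: ¬◇(p ∨ ¬q) is F, ¬p is T. ✓
w2: ¬◇(p ∨ ¬q) is F, ¬p is F. ✗
w3: ¬◇(p ∨ ¬q) is F, ¬p is T. ✓
w4: ¬◇(p ∨ ¬q) is T, ¬p is F. ✓
w5: ¬◇(p ∨ ¬q) is F, ¬p is T. ✓
w6: ¬◇(p ∨ ¬q) is F, ¬p is F. ✗
w7: ¬◇(p ∨ ¬q) is F, ¬p is T. ✓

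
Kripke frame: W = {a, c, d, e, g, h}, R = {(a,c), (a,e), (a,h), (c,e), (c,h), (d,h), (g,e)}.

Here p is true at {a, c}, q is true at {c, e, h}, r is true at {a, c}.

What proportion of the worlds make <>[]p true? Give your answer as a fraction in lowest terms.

a: successors {c, e, h}; []p there: c:F, e:T, h:T. ✓
c: successors {e, h}; []p there: e:T, h:T. ✓
d: successors {h}; []p there: h:T. ✓
e: no successors, so <>[]p fails. ✗
g: successors {e}; []p there: e:T. ✓
h: no successors, so <>[]p fails. ✗
That's 4 of 6 worlds, so 4/6 = 2/3.

2/3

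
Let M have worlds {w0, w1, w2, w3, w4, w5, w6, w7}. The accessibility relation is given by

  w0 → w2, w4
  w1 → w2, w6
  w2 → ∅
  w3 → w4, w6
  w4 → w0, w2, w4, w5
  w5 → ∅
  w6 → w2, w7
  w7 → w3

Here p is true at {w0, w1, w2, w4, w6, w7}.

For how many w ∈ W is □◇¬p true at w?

2

w0: successors {w2, w4}; ◇¬p there: w2:F, w4:T. ✗
w1: successors {w2, w6}; ◇¬p there: w2:F, w6:F. ✗
w2: no successors, so □◇¬p holds vacuously. ✓
w3: successors {w4, w6}; ◇¬p there: w4:T, w6:F. ✗
w4: successors {w0, w2, w4, w5}; ◇¬p there: w0:F, w2:F, w4:T, w5:F. ✗
w5: no successors, so □◇¬p holds vacuously. ✓
w6: successors {w2, w7}; ◇¬p there: w2:F, w7:T. ✗
w7: successors {w3}; ◇¬p there: w3:F. ✗
Satisfying worlds: {w2, w5}.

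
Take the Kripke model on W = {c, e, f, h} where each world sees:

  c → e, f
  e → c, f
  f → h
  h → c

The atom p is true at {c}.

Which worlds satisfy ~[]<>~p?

{f}

c: []<>~p is T. ✗
e: []<>~p is T. ✗
f: []<>~p is F. ✓
h: []<>~p is T. ✗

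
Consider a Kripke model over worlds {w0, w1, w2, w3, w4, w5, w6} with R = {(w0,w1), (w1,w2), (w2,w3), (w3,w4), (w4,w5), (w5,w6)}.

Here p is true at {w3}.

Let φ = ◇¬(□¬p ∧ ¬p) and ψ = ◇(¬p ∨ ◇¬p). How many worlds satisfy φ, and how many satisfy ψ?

2 and 6

For ◇¬(□¬p ∧ ¬p):
w0: successors {w1}; ¬(□¬p ∧ ¬p) there: w1:F. ✗
w1: successors {w2}; ¬(□¬p ∧ ¬p) there: w2:T. ✓
w2: successors {w3}; ¬(□¬p ∧ ¬p) there: w3:T. ✓
w3: successors {w4}; ¬(□¬p ∧ ¬p) there: w4:F. ✗
w4: successors {w5}; ¬(□¬p ∧ ¬p) there: w5:F. ✗
w5: successors {w6}; ¬(□¬p ∧ ¬p) there: w6:F. ✗
w6: no successors, so ◇¬(□¬p ∧ ¬p) fails. ✗
— 2 worlds.
For ◇(¬p ∨ ◇¬p):
w0: successors {w1}; ¬p ∨ ◇¬p there: w1:T. ✓
w1: successors {w2}; ¬p ∨ ◇¬p there: w2:T. ✓
w2: successors {w3}; ¬p ∨ ◇¬p there: w3:T. ✓
w3: successors {w4}; ¬p ∨ ◇¬p there: w4:T. ✓
w4: successors {w5}; ¬p ∨ ◇¬p there: w5:T. ✓
w5: successors {w6}; ¬p ∨ ◇¬p there: w6:T. ✓
w6: no successors, so ◇(¬p ∨ ◇¬p) fails. ✗
— 6 worlds.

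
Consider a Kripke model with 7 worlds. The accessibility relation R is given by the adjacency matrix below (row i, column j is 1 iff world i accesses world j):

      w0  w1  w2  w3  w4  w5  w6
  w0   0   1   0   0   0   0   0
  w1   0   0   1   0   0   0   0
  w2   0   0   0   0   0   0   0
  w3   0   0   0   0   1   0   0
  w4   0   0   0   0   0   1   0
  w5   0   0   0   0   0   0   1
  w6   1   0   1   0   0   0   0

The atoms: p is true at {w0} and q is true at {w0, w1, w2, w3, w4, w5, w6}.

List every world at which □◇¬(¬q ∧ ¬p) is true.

{w0, w2, w3, w4, w5}

w0: successors {w1}; ◇¬(¬q ∧ ¬p) there: w1:T. ✓
w1: successors {w2}; ◇¬(¬q ∧ ¬p) there: w2:F. ✗
w2: no successors, so □◇¬(¬q ∧ ¬p) holds vacuously. ✓
w3: successors {w4}; ◇¬(¬q ∧ ¬p) there: w4:T. ✓
w4: successors {w5}; ◇¬(¬q ∧ ¬p) there: w5:T. ✓
w5: successors {w6}; ◇¬(¬q ∧ ¬p) there: w6:T. ✓
w6: successors {w0, w2}; ◇¬(¬q ∧ ¬p) there: w0:T, w2:F. ✗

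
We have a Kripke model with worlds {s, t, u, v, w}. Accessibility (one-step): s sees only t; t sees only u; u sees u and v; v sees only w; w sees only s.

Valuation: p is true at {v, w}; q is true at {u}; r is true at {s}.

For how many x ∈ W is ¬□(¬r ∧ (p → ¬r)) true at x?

s: □(¬r ∧ (p → ¬r)) is T. ✗
t: □(¬r ∧ (p → ¬r)) is T. ✗
u: □(¬r ∧ (p → ¬r)) is T. ✗
v: □(¬r ∧ (p → ¬r)) is T. ✗
w: □(¬r ∧ (p → ¬r)) is F. ✓
Satisfying worlds: {w}.

1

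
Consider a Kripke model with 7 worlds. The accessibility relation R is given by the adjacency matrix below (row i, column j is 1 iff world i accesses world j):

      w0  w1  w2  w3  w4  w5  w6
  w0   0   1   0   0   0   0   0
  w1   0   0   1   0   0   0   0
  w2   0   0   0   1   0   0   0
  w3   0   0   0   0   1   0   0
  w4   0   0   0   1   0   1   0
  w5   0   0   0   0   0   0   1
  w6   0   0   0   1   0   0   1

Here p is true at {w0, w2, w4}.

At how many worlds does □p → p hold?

5

w0: □p is F, p is T. ✓
w1: □p is T, p is F. ✗
w2: □p is F, p is T. ✓
w3: □p is T, p is F. ✗
w4: □p is F, p is T. ✓
w5: □p is F, p is F. ✓
w6: □p is F, p is F. ✓
Satisfying worlds: {w0, w2, w4, w5, w6}.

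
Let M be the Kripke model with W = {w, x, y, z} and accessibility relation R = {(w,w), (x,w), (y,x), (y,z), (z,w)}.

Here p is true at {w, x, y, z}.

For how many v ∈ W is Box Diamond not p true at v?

0

w: successors {w}; Diamond not p there: w:F. ✗
x: successors {w}; Diamond not p there: w:F. ✗
y: successors {x, z}; Diamond not p there: x:F, z:F. ✗
z: successors {w}; Diamond not p there: w:F. ✗
Satisfying worlds: ∅.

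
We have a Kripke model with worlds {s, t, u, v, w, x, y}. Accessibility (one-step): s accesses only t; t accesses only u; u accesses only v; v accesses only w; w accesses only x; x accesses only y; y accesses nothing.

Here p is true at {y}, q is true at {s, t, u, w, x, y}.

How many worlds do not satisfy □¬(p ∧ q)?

s: successors {t}; ¬(p ∧ q) there: t:T. ✓
t: successors {u}; ¬(p ∧ q) there: u:T. ✓
u: successors {v}; ¬(p ∧ q) there: v:T. ✓
v: successors {w}; ¬(p ∧ q) there: w:T. ✓
w: successors {x}; ¬(p ∧ q) there: x:T. ✓
x: successors {y}; ¬(p ∧ q) there: y:F. ✗
y: no successors, so □¬(p ∧ q) holds vacuously. ✓
Satisfying worlds: {s, t, u, v, w, y}.
So □¬(p ∧ q) fails at the other 1 world.

1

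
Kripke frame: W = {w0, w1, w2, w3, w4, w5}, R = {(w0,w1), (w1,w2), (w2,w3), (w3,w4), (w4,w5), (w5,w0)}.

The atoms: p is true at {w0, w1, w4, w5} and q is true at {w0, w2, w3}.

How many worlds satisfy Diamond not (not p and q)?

4

w0: successors {w1}; not (not p and q) there: w1:T. ✓
w1: successors {w2}; not (not p and q) there: w2:F. ✗
w2: successors {w3}; not (not p and q) there: w3:F. ✗
w3: successors {w4}; not (not p and q) there: w4:T. ✓
w4: successors {w5}; not (not p and q) there: w5:T. ✓
w5: successors {w0}; not (not p and q) there: w0:T. ✓
Satisfying worlds: {w0, w3, w4, w5}.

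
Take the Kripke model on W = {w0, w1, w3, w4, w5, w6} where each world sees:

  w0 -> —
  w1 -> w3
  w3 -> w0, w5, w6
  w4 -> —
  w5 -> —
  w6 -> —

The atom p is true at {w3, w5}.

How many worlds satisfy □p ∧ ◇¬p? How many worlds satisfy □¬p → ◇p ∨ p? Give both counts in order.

For □p ∧ ◇¬p:
w0: □p is T, ◇¬p is F. ✗
w1: □p is T, ◇¬p is F. ✗
w3: □p is F, ◇¬p is T. ✗
w4: □p is T, ◇¬p is F. ✗
w5: □p is T, ◇¬p is F. ✗
w6: □p is T, ◇¬p is F. ✗
— 0 worlds.
For □¬p → ◇p ∨ p:
w0: □¬p is T, ◇p ∨ p is F. ✗
w1: □¬p is F, ◇p ∨ p is T. ✓
w3: □¬p is F, ◇p ∨ p is T. ✓
w4: □¬p is T, ◇p ∨ p is F. ✗
w5: □¬p is T, ◇p ∨ p is T. ✓
w6: □¬p is T, ◇p ∨ p is F. ✗
— 3 worlds.

0 and 3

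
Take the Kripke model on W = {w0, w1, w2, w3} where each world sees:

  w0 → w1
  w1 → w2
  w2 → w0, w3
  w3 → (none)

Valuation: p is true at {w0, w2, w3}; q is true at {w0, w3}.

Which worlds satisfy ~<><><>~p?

{w0, w2, w3}

w0: <><><>~p is F. ✓
w1: <><><>~p is T. ✗
w2: <><><>~p is F. ✓
w3: <><><>~p is F. ✓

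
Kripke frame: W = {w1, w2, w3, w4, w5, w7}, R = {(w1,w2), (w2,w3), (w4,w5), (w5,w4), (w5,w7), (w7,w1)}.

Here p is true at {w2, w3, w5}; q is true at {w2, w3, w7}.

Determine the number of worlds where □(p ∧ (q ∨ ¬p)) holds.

w1: successors {w2}; p ∧ (q ∨ ¬p) there: w2:T. ✓
w2: successors {w3}; p ∧ (q ∨ ¬p) there: w3:T. ✓
w3: no successors, so □(p ∧ (q ∨ ¬p)) holds vacuously. ✓
w4: successors {w5}; p ∧ (q ∨ ¬p) there: w5:F. ✗
w5: successors {w4, w7}; p ∧ (q ∨ ¬p) there: w4:F, w7:F. ✗
w7: successors {w1}; p ∧ (q ∨ ¬p) there: w1:F. ✗
Satisfying worlds: {w1, w2, w3}.

3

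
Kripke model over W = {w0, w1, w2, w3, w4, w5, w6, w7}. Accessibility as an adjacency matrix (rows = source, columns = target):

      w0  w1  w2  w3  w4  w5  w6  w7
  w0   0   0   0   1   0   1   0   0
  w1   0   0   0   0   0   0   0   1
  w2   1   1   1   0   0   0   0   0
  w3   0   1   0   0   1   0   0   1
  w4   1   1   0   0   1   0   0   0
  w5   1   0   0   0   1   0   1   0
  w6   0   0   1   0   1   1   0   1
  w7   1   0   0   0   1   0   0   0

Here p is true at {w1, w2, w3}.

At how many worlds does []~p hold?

3

w0: successors {w3, w5}; ~p there: w3:F, w5:T. ✗
w1: successors {w7}; ~p there: w7:T. ✓
w2: successors {w0, w1, w2}; ~p there: w0:T, w1:F, w2:F. ✗
w3: successors {w1, w4, w7}; ~p there: w1:F, w4:T, w7:T. ✗
w4: successors {w0, w1, w4}; ~p there: w0:T, w1:F, w4:T. ✗
w5: successors {w0, w4, w6}; ~p there: w0:T, w4:T, w6:T. ✓
w6: successors {w2, w4, w5, w7}; ~p there: w2:F, w4:T, w5:T, w7:T. ✗
w7: successors {w0, w4}; ~p there: w0:T, w4:T. ✓
Satisfying worlds: {w1, w5, w7}.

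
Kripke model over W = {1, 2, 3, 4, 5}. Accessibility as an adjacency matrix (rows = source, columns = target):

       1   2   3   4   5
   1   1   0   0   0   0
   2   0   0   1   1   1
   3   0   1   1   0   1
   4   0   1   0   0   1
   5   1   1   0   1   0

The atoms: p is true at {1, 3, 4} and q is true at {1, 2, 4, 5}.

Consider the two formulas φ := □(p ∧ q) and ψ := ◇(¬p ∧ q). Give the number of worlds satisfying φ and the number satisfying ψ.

1 and 4

For □(p ∧ q):
1: successors {1}; p ∧ q there: 1:T. ✓
2: successors {3, 4, 5}; p ∧ q there: 3:F, 4:T, 5:F. ✗
3: successors {2, 3, 5}; p ∧ q there: 2:F, 3:F, 5:F. ✗
4: successors {2, 5}; p ∧ q there: 2:F, 5:F. ✗
5: successors {1, 2, 4}; p ∧ q there: 1:T, 2:F, 4:T. ✗
— 1 world.
For ◇(¬p ∧ q):
1: successors {1}; ¬p ∧ q there: 1:F. ✗
2: successors {3, 4, 5}; ¬p ∧ q there: 3:F, 4:F, 5:T. ✓
3: successors {2, 3, 5}; ¬p ∧ q there: 2:T, 3:F, 5:T. ✓
4: successors {2, 5}; ¬p ∧ q there: 2:T, 5:T. ✓
5: successors {1, 2, 4}; ¬p ∧ q there: 1:F, 2:T, 4:F. ✓
— 4 worlds.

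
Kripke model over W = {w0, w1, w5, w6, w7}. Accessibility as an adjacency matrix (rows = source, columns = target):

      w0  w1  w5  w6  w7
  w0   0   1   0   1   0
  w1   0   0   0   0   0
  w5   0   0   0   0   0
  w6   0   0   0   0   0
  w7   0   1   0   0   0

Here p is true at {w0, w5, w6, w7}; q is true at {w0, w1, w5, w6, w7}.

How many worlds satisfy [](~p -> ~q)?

w0: successors {w1, w6}; ~p -> ~q there: w1:F, w6:T. ✗
w1: no successors, so [](~p -> ~q) holds vacuously. ✓
w5: no successors, so [](~p -> ~q) holds vacuously. ✓
w6: no successors, so [](~p -> ~q) holds vacuously. ✓
w7: successors {w1}; ~p -> ~q there: w1:F. ✗
Satisfying worlds: {w1, w5, w6}.

3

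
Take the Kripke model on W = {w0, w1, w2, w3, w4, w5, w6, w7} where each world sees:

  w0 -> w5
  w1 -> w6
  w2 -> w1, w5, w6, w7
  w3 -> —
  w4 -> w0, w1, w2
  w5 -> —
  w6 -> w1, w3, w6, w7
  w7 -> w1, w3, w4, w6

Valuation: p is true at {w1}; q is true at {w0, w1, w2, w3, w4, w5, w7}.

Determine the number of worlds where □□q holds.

3

w0: successors {w5}; □q there: w5:T. ✓
w1: successors {w6}; □q there: w6:F. ✗
w2: successors {w1, w5, w6, w7}; □q there: w1:F, w5:T, w6:F, w7:F. ✗
w3: no successors, so □□q holds vacuously. ✓
w4: successors {w0, w1, w2}; □q there: w0:T, w1:F, w2:F. ✗
w5: no successors, so □□q holds vacuously. ✓
w6: successors {w1, w3, w6, w7}; □q there: w1:F, w3:T, w6:F, w7:F. ✗
w7: successors {w1, w3, w4, w6}; □q there: w1:F, w3:T, w4:T, w6:F. ✗
Satisfying worlds: {w0, w3, w5}.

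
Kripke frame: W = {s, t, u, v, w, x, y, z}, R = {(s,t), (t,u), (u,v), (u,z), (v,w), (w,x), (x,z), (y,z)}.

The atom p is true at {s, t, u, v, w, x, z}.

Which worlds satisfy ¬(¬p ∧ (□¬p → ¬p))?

{s, t, u, v, w, x, z}

s: ¬p ∧ (□¬p → ¬p) is F. ✓
t: ¬p ∧ (□¬p → ¬p) is F. ✓
u: ¬p ∧ (□¬p → ¬p) is F. ✓
v: ¬p ∧ (□¬p → ¬p) is F. ✓
w: ¬p ∧ (□¬p → ¬p) is F. ✓
x: ¬p ∧ (□¬p → ¬p) is F. ✓
y: ¬p ∧ (□¬p → ¬p) is T. ✗
z: ¬p ∧ (□¬p → ¬p) is F. ✓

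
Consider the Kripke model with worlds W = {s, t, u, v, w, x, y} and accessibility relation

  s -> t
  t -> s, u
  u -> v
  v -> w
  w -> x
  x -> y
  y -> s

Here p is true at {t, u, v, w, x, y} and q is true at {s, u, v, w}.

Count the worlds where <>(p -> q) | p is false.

1

s: <>(p -> q) is F, p is F. ✗
t: <>(p -> q) is T, p is T. ✓
u: <>(p -> q) is T, p is T. ✓
v: <>(p -> q) is T, p is T. ✓
w: <>(p -> q) is F, p is T. ✓
x: <>(p -> q) is F, p is T. ✓
y: <>(p -> q) is T, p is T. ✓
Satisfying worlds: {t, u, v, w, x, y}.
So <>(p -> q) | p fails at the other 1 world.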